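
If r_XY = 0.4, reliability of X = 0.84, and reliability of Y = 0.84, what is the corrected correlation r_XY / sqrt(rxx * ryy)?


r_corrected = rxy / sqrt(rxx * ryy)
= 0.4 / sqrt(0.84 * 0.84)
= 0.4 / sqrt(0.7056)
= 0.4 / 0.84
r_corrected = 0.4762

0.4762


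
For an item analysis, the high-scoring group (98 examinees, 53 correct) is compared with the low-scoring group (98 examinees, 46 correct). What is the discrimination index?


p_upper = 53/98 = 0.5408
p_lower = 46/98 = 0.4694
D = 0.5408 - 0.4694 = 0.0714

0.0714


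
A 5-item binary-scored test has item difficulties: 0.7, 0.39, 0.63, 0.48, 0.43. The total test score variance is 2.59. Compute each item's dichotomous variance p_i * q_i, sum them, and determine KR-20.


For each item, compute p_i * q_i:
  Item 1: 0.7 * 0.3 = 0.21
  Item 2: 0.39 * 0.61 = 0.2379
  Item 3: 0.63 * 0.37 = 0.2331
  Item 4: 0.48 * 0.52 = 0.2496
  Item 5: 0.43 * 0.57 = 0.2451
Sum(p_i * q_i) = 0.21 + 0.2379 + 0.2331 + 0.2496 + 0.2451 = 1.1757
KR-20 = (k/(k-1)) * (1 - Sum(p_i*q_i) / Var_total)
= (5/4) * (1 - 1.1757/2.59)
= 1.25 * 0.5461
KR-20 = 0.6826

0.6826


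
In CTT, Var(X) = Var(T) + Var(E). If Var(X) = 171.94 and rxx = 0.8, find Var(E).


var_true = rxx * var_obs = 0.8 * 171.94 = 137.552
var_error = var_obs - var_true
var_error = 171.94 - 137.552
var_error = 34.388

34.388


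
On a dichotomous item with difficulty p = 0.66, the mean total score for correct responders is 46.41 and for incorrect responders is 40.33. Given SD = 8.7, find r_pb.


q = 1 - p = 0.34
rpb = ((M1 - M0) / SD) * sqrt(p * q)
rpb = ((46.41 - 40.33) / 8.7) * sqrt(0.66 * 0.34)
rpb = 0.3311

0.3311


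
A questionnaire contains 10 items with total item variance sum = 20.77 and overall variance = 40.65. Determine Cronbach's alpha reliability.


alpha = (k/(k-1)) * (1 - sum(si^2)/s_total^2)
= (10/9) * (1 - 20.77/40.65)
alpha = 0.5434

0.5434


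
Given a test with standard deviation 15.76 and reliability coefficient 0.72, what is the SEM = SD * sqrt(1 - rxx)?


SEM = SD * sqrt(1 - rxx)
SEM = 15.76 * sqrt(1 - 0.72)
SEM = 15.76 * sqrt(0.28) = 15.76 * 0.52915
SEM = 8.3394

8.3394


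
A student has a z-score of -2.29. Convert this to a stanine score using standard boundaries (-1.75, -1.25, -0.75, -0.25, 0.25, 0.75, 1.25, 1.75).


Stanine boundaries: [-1.75, -1.25, -0.75, -0.25, 0.25, 0.75, 1.25, 1.75]
z = -2.29
Check each boundary:
  z < -1.75
  z < -1.25
  z < -0.75
  z < -0.25
  z < 0.25
  z < 0.75
  z < 1.25
  z < 1.75
Highest qualifying boundary gives stanine = 1

1


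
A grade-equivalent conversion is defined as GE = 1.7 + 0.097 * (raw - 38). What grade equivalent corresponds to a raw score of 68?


raw - median = 68 - 38 = 30
slope * diff = 0.097 * 30 = 2.91
GE = 1.7 + 2.91
GE = 4.61

4.61


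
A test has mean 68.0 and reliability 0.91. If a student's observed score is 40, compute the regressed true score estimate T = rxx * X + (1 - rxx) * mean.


T_est = rxx * X + (1 - rxx) * mean
T_est = 0.91 * 40 + 0.09 * 68.0
T_est = 36.4 + 6.12
T_est = 42.52

42.52


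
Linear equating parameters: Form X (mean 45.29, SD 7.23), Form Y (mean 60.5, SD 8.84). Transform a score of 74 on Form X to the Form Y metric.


slope = SD_Y / SD_X = 8.84 / 7.23 ~ 1.2227
intercept = mean_Y - slope * mean_X = 60.5 - (8.84 / 7.23) * 45.29 ~ 5.1247
Y = slope * X + intercept. To avoid rounding drift from the rounded slope/intercept, evaluate the equivalent form Y = mean_Y + SD_Y * (X - mean_X) / SD_X at full precision:
Y = 60.5 + 8.84 * (74 - 45.29) / 7.23
Y = 60.5 + 8.84 * 28.71 / 7.23
Y = 60.5 + 253.7964 / 7.23
Y = 60.5 + 35.1032
Y = 95.6032

95.6032


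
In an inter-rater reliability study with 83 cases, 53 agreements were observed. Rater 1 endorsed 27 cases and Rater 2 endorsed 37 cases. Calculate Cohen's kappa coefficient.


P_o = 53/83 = 0.638554
P_e = (27*37 + 56*46) / 6889 = 0.518943
kappa = (P_o - P_e) / (1 - P_e)
kappa = (0.638554 - 0.518943) / (1 - 0.518943)
kappa = 0.2486

0.2486


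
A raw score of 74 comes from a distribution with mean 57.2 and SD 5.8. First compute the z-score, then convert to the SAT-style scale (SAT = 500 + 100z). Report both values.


z = (X - mean) / SD = (74 - 57.2) / 5.8
z = 16.8 / 5.8
z = 2.8966
SAT-scale = SAT = 500 + 100z
Carry z at full precision (z = 16.8 / 5.8) into the conversion:
SAT-scale = 500 + 100 * (16.8 / 5.8) = 500 + 1680 / 5.8
SAT-scale = 500 + 289.6552
SAT-scale = 789.6552

789.6552


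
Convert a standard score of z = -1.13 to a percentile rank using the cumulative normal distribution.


CDF(z) = 0.5 * (1 + erf(z/sqrt(2)))
erf(-0.799) = -0.7415
CDF = 0.1292
Percentile rank = 0.1292 * 100 = 12.92

12.92


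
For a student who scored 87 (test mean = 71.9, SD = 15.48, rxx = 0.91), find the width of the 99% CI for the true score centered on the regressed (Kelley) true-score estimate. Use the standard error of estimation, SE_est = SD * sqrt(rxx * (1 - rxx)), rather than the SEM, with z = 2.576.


True score estimate = 0.91*87 + 0.09*71.9 = 85.641
SE_est = SD * sqrt(rxx * (1 - rxx)) = 15.48 * sqrt(0.91 * 0.09) = 15.48 * sqrt(0.0819) = 4.430094
CI = T_est +/- z * SE_est, so width = 2 * z * SE_est = 2 * 2.576 * 4.430094
Width = 22.8238

22.8238


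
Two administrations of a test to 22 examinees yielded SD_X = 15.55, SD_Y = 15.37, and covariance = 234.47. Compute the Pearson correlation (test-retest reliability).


r = cov(X,Y) / (SD_X * SD_Y)
r = 234.47 / (15.55 * 15.37)
r = 234.47 / 239.0035
r = 0.981

0.981


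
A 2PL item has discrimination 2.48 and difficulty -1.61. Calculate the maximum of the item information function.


For 2PL, max info at theta = b = -1.61
I_max = a^2 / 4 = 2.48^2 / 4
= 6.1504 / 4
I_max = 1.5376

1.5376


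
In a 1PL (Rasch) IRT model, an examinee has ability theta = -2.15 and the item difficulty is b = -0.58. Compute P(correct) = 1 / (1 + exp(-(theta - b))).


theta - b = -2.15 - -0.58 = -1.57
exp(-(theta - b)) = exp(1.57) = 4.8066
P = 1 / (1 + 4.8066)
P = 0.1722

0.1722


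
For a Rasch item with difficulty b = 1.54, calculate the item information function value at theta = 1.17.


P = 1/(1+exp(-(1.17-1.54))) = 0.4085
I = P*(1-P) = 0.4085 * 0.5915
I = 0.2416

0.2416


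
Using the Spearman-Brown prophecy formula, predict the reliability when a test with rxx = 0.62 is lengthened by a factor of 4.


r_new = (n * rxx) / (1 + (n-1) * rxx)
r_new = (4 * 0.62) / (1 + 3 * 0.62)
r_new = 2.48 / 2.86
r_new = 0.8671

0.8671


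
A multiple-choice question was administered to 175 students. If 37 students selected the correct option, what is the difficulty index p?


Item difficulty p = number correct / total examinees
p = 37 / 175
p = 0.2114

0.2114


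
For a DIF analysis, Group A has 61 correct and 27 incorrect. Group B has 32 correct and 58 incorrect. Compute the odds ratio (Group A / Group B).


Odds_A = 61/27 = 2.2593
Odds_B = 32/58 = 0.5517
OR = Odds_A / Odds_B = 2.2593 / 0.5517
Exactly, OR = (61 * 58) / (27 * 32) = 3538 / 864
OR = 4.0949

4.0949


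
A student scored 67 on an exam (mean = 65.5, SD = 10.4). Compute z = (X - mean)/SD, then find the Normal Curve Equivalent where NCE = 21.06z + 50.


z = (X - mean) / SD = (67 - 65.5) / 10.4
z = 1.5 / 10.4
z = 0.1442
NCE = NCE = 21.06z + 50
Carry z at full precision (z = 1.5 / 10.4) into the conversion:
NCE = 21.06 * (1.5 / 10.4) + 50 = 31.59 / 10.4 + 50
NCE = 3.0375 + 50
NCE = 53.0375

53.0375


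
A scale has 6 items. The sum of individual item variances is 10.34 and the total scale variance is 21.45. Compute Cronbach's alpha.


alpha = (k/(k-1)) * (1 - sum(si^2)/s_total^2)
= (6/5) * (1 - 10.34/21.45)
alpha = 0.6215

0.6215


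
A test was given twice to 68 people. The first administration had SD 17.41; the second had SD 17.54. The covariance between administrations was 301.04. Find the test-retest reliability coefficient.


r = cov(X,Y) / (SD_X * SD_Y)
r = 301.04 / (17.41 * 17.54)
r = 301.04 / 305.3714
r = 0.9858

0.9858


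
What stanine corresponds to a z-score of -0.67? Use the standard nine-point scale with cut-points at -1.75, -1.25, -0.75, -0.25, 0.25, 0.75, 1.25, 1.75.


Stanine boundaries: [-1.75, -1.25, -0.75, -0.25, 0.25, 0.75, 1.25, 1.75]
z = -0.67
Check each boundary:
  z >= -1.75 -> could be stanine 2
  z >= -1.25 -> could be stanine 3
  z >= -0.75 -> could be stanine 4
  z < -0.25
  z < 0.25
  z < 0.75
  z < 1.25
  z < 1.75
Highest qualifying boundary gives stanine = 4

4


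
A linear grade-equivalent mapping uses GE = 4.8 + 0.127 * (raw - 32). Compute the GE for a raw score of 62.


raw - median = 62 - 32 = 30
slope * diff = 0.127 * 30 = 3.81
GE = 4.8 + 3.81
GE = 8.61

8.61


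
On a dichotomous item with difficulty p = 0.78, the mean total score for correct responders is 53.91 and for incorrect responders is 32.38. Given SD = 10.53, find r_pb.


q = 1 - p = 0.22
rpb = ((M1 - M0) / SD) * sqrt(p * q)
rpb = ((53.91 - 32.38) / 10.53) * sqrt(0.78 * 0.22)
rpb = 0.847

0.847


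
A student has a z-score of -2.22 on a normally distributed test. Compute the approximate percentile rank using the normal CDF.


CDF(z) = 0.5 * (1 + erf(z/sqrt(2)))
erf(-1.5698) = -0.9736
CDF = 0.0132
Percentile rank = 0.0132 * 100 = 1.32

1.32


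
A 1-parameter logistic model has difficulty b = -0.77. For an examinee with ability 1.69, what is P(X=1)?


theta - b = 1.69 - -0.77 = 2.46
exp(-(theta - b)) = exp(-2.46) = 0.0854
P = 1 / (1 + 0.0854)
P = 0.9213

0.9213


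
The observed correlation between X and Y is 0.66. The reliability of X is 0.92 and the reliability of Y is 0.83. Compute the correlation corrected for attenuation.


r_corrected = rxy / sqrt(rxx * ryy)
= 0.66 / sqrt(0.92 * 0.83)
= 0.66 / sqrt(0.7636)
= 0.66 / 0.873842
r_corrected = 0.7553

0.7553


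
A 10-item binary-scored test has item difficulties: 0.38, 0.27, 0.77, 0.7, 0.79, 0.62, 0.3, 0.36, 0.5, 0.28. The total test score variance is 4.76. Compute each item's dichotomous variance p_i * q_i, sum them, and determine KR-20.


For each item, compute p_i * q_i:
  Item 1: 0.38 * 0.62 = 0.2356
  Item 2: 0.27 * 0.73 = 0.1971
  Item 3: 0.77 * 0.23 = 0.1771
  Item 4: 0.7 * 0.3 = 0.21
  Item 5: 0.79 * 0.21 = 0.1659
  Item 6: 0.62 * 0.38 = 0.2356
  Item 7: 0.3 * 0.7 = 0.21
  Item 8: 0.36 * 0.64 = 0.2304
  Item 9: 0.5 * 0.5 = 0.25
  Item 10: 0.28 * 0.72 = 0.2016
Sum(p_i * q_i) = 0.2356 + 0.1971 + 0.1771 + 0.21 + 0.1659 + 0.2356 + 0.21 + 0.2304 + 0.25 + 0.2016 = 2.1133
KR-20 = (k/(k-1)) * (1 - Sum(p_i*q_i) / Var_total)
= (10/9) * (1 - 2.1133/4.76)
= 1.1111 * 0.556
KR-20 = 0.6178

0.6178


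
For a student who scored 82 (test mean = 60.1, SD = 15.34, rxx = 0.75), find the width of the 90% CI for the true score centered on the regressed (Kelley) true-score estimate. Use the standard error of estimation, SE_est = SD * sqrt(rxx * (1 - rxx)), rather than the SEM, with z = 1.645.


True score estimate = 0.75*82 + 0.25*60.1 = 76.525
SE_est = SD * sqrt(rxx * (1 - rxx)) = 15.34 * sqrt(0.75 * 0.25) = 15.34 * sqrt(0.1875) = 6.642415
CI = T_est +/- z * SE_est, so width = 2 * z * SE_est = 2 * 1.645 * 6.642415
Width = 21.8535

21.8535


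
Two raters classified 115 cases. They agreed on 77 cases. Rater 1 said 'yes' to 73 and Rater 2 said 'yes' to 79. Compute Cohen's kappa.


P_o = 77/115 = 0.669565
P_e = (73*79 + 42*36) / 13225 = 0.550397
kappa = (P_o - P_e) / (1 - P_e)
kappa = (0.669565 - 0.550397) / (1 - 0.550397)
kappa = 0.2651

0.2651


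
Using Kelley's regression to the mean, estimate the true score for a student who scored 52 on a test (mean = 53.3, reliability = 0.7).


T_est = rxx * X + (1 - rxx) * mean
T_est = 0.7 * 52 + 0.3 * 53.3
T_est = 36.4 + 15.99
T_est = 52.39

52.39


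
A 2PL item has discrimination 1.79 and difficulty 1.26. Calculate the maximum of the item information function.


For 2PL, max info at theta = b = 1.26
I_max = a^2 / 4 = 1.79^2 / 4
= 3.2041 / 4
I_max = 0.801

0.801


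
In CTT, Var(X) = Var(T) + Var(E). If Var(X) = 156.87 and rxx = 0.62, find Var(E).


var_true = rxx * var_obs = 0.62 * 156.87 = 97.2594
var_error = var_obs - var_true
var_error = 156.87 - 97.2594
var_error = 59.6106

59.6106


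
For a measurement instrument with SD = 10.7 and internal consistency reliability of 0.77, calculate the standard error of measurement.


SEM = SD * sqrt(1 - rxx)
SEM = 10.7 * sqrt(1 - 0.77)
SEM = 10.7 * sqrt(0.23) = 10.7 * 0.479583
SEM = 5.1315

5.1315


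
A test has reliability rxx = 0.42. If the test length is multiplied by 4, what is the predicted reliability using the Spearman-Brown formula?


r_new = (n * rxx) / (1 + (n-1) * rxx)
r_new = (4 * 0.42) / (1 + 3 * 0.42)
r_new = 1.68 / 2.26
r_new = 0.7434

0.7434


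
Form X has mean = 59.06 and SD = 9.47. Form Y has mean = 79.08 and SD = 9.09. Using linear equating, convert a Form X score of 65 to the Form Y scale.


slope = SD_Y / SD_X = 9.09 / 9.47 ~ 0.9599
intercept = mean_Y - slope * mean_X = 79.08 - (9.09 / 9.47) * 59.06 ~ 22.3899
Y = slope * X + intercept. To avoid rounding drift from the rounded slope/intercept, evaluate the equivalent form Y = mean_Y + SD_Y * (X - mean_X) / SD_X at full precision:
Y = 79.08 + 9.09 * (65 - 59.06) / 9.47
Y = 79.08 + 9.09 * 5.94 / 9.47
Y = 79.08 + 53.9946 / 9.47
Y = 79.08 + 5.7016
Y = 84.7816

84.7816


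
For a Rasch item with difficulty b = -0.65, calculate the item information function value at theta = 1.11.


P = 1/(1+exp(-(1.11--0.65))) = 0.8532
I = P*(1-P) = 0.8532 * 0.1468
I = 0.1252

0.1252


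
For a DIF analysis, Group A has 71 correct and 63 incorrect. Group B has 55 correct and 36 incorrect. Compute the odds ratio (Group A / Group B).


Odds_A = 71/63 = 1.127
Odds_B = 55/36 = 1.5278
OR = Odds_A / Odds_B = 1.127 / 1.5278
Exactly, OR = (71 * 36) / (63 * 55) = 2556 / 3465
OR = 0.7377

0.7377


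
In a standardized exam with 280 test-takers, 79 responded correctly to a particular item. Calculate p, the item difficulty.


Item difficulty p = number correct / total examinees
p = 79 / 280
p = 0.2821

0.2821


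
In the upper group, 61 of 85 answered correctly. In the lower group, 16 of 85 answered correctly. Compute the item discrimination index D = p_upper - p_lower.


p_upper = 61/85 = 0.7176
p_lower = 16/85 = 0.1882
D = 0.7176 - 0.1882 = 0.5294

0.5294


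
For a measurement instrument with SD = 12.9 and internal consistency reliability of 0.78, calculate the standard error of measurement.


SEM = SD * sqrt(1 - rxx)
SEM = 12.9 * sqrt(1 - 0.78)
SEM = 12.9 * sqrt(0.22) = 12.9 * 0.469042
SEM = 6.0506

6.0506


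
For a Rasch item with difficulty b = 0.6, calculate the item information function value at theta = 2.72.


P = 1/(1+exp(-(2.72-0.6))) = 0.8928
I = P*(1-P) = 0.8928 * 0.1072
I = 0.0957

0.0957


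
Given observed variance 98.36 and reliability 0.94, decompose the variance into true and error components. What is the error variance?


var_true = rxx * var_obs = 0.94 * 98.36 = 92.4584
var_error = var_obs - var_true
var_error = 98.36 - 92.4584
var_error = 5.9016

5.9016


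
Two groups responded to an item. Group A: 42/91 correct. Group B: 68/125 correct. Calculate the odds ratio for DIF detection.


Odds_A = 42/49 = 0.8571
Odds_B = 68/57 = 1.193
OR = Odds_A / Odds_B = 0.8571 / 1.193
Exactly, OR = (42 * 57) / (49 * 68) = 2394 / 3332
OR = 0.7185

0.7185


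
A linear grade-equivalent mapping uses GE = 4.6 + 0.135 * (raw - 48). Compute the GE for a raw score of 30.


raw - median = 30 - 48 = -18
slope * diff = 0.135 * -18 = -2.43
GE = 4.6 + -2.43
GE = 2.17

2.17


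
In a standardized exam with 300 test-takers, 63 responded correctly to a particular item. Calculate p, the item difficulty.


Item difficulty p = number correct / total examinees
p = 63 / 300
p = 0.21

0.21


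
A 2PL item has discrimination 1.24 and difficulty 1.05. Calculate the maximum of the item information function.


For 2PL, max info at theta = b = 1.05
I_max = a^2 / 4 = 1.24^2 / 4
= 1.5376 / 4
I_max = 0.3844

0.3844


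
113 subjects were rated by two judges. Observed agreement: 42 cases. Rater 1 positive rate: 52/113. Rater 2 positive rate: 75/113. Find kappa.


P_o = 42/113 = 0.371681
P_e = (52*75 + 61*38) / 12769 = 0.486961
kappa = (P_o - P_e) / (1 - P_e)
kappa = (0.371681 - 0.486961) / (1 - 0.486961)
kappa = -0.2247

-0.2247


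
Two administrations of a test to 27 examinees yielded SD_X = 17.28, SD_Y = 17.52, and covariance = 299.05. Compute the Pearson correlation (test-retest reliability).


r = cov(X,Y) / (SD_X * SD_Y)
r = 299.05 / (17.28 * 17.52)
r = 299.05 / 302.7456
r = 0.9878

0.9878


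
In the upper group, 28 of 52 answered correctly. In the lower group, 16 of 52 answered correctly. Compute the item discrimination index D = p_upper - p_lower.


p_upper = 28/52 = 0.5385
p_lower = 16/52 = 0.3077
D = 0.5385 - 0.3077 = 0.2308

0.2308


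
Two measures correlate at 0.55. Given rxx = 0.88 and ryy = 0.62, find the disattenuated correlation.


r_corrected = rxy / sqrt(rxx * ryy)
= 0.55 / sqrt(0.88 * 0.62)
= 0.55 / sqrt(0.5456)
= 0.55 / 0.738647
r_corrected = 0.7446

0.7446


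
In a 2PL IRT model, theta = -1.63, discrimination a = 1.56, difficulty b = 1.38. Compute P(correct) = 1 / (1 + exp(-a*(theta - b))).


a*(theta - b) = 1.56 * (-1.63 - 1.38) = -4.6956
exp(--4.6956) = 109.4645
P = 1 / (1 + 109.4645)
P = 0.0091

0.0091


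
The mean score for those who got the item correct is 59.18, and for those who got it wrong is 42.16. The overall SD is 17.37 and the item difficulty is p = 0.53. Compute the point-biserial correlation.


q = 1 - p = 0.47
rpb = ((M1 - M0) / SD) * sqrt(p * q)
rpb = ((59.18 - 42.16) / 17.37) * sqrt(0.53 * 0.47)
rpb = 0.489

0.489


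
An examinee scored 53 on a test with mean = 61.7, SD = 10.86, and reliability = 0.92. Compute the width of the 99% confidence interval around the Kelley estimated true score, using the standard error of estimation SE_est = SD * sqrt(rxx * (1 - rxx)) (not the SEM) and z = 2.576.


True score estimate = 0.92*53 + 0.08*61.7 = 53.696
SE_est = SD * sqrt(rxx * (1 - rxx)) = 10.86 * sqrt(0.92 * 0.08) = 10.86 * sqrt(0.0736) = 2.946244
CI = T_est +/- z * SE_est, so width = 2 * z * SE_est = 2 * 2.576 * 2.946244
Width = 15.179

15.179


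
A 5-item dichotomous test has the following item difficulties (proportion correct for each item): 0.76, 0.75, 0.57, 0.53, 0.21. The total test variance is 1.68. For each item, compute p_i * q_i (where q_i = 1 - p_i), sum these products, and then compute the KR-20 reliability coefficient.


For each item, compute p_i * q_i:
  Item 1: 0.76 * 0.24 = 0.1824
  Item 2: 0.75 * 0.25 = 0.1875
  Item 3: 0.57 * 0.43 = 0.2451
  Item 4: 0.53 * 0.47 = 0.2491
  Item 5: 0.21 * 0.79 = 0.1659
Sum(p_i * q_i) = 0.1824 + 0.1875 + 0.2451 + 0.2491 + 0.1659 = 1.03
KR-20 = (k/(k-1)) * (1 - Sum(p_i*q_i) / Var_total)
= (5/4) * (1 - 1.03/1.68)
= 1.25 * 0.3869
KR-20 = 0.4836

0.4836


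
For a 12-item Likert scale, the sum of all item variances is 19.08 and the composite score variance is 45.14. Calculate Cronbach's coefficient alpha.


alpha = (k/(k-1)) * (1 - sum(si^2)/s_total^2)
= (12/11) * (1 - 19.08/45.14)
alpha = 0.6298

0.6298


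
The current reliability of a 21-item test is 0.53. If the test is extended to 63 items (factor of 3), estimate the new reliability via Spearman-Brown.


r_new = (n * rxx) / (1 + (n-1) * rxx)
r_new = (3 * 0.53) / (1 + 2 * 0.53)
r_new = 1.59 / 2.06
r_new = 0.7718

0.7718


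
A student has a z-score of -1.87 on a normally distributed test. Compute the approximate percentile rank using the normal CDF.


CDF(z) = 0.5 * (1 + erf(z/sqrt(2)))
erf(-1.3223) = -0.9385
CDF = 0.0307
Percentile rank = 0.0307 * 100 = 3.07

3.07


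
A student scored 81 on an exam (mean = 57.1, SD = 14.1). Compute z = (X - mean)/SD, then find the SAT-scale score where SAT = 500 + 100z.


z = (X - mean) / SD = (81 - 57.1) / 14.1
z = 23.9 / 14.1
z = 1.695
SAT-scale = SAT = 500 + 100z
Carry z at full precision (z = 23.9 / 14.1) into the conversion:
SAT-scale = 500 + 100 * (23.9 / 14.1) = 500 + 2390 / 14.1
SAT-scale = 500 + 169.5035
SAT-scale = 669.5035

669.5035


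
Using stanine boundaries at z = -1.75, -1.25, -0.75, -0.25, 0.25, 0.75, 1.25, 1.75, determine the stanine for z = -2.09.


Stanine boundaries: [-1.75, -1.25, -0.75, -0.25, 0.25, 0.75, 1.25, 1.75]
z = -2.09
Check each boundary:
  z < -1.75
  z < -1.25
  z < -0.75
  z < -0.25
  z < 0.25
  z < 0.75
  z < 1.25
  z < 1.75
Highest qualifying boundary gives stanine = 1

1


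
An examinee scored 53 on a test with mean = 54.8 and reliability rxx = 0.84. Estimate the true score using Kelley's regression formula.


T_est = rxx * X + (1 - rxx) * mean
T_est = 0.84 * 53 + 0.16 * 54.8
T_est = 44.52 + 8.768
T_est = 53.288

53.288


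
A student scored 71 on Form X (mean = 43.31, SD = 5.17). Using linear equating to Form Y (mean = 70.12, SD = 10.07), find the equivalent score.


slope = SD_Y / SD_X = 10.07 / 5.17 ~ 1.9478
intercept = mean_Y - slope * mean_X = 70.12 - (10.07 / 5.17) * 43.31 ~ -14.2382
Y = slope * X + intercept. To avoid rounding drift from the rounded slope/intercept, evaluate the equivalent form Y = mean_Y + SD_Y * (X - mean_X) / SD_X at full precision:
Y = 70.12 + 10.07 * (71 - 43.31) / 5.17
Y = 70.12 + 10.07 * 27.69 / 5.17
Y = 70.12 + 278.8383 / 5.17
Y = 70.12 + 53.9339
Y = 124.0539

124.0539


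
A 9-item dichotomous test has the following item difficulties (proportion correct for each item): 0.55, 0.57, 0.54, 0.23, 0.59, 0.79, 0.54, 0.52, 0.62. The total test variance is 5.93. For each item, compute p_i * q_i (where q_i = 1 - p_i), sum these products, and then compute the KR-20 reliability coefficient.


For each item, compute p_i * q_i:
  Item 1: 0.55 * 0.45 = 0.2475
  Item 2: 0.57 * 0.43 = 0.2451
  Item 3: 0.54 * 0.46 = 0.2484
  Item 4: 0.23 * 0.77 = 0.1771
  Item 5: 0.59 * 0.41 = 0.2419
  Item 6: 0.79 * 0.21 = 0.1659
  Item 7: 0.54 * 0.46 = 0.2484
  Item 8: 0.52 * 0.48 = 0.2496
  Item 9: 0.62 * 0.38 = 0.2356
Sum(p_i * q_i) = 0.2475 + 0.2451 + 0.2484 + 0.1771 + 0.2419 + 0.1659 + 0.2484 + 0.2496 + 0.2356 = 2.0595
KR-20 = (k/(k-1)) * (1 - Sum(p_i*q_i) / Var_total)
= (9/8) * (1 - 2.0595/5.93)
= 1.125 * 0.6527
KR-20 = 0.7343

0.7343


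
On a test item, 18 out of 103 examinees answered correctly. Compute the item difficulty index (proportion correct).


Item difficulty p = number correct / total examinees
p = 18 / 103
p = 0.1748

0.1748


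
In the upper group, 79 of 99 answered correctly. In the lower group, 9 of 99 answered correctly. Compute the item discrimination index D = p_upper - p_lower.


p_upper = 79/99 = 0.798
p_lower = 9/99 = 0.0909
D = 0.798 - 0.0909 = 0.7071

0.7071


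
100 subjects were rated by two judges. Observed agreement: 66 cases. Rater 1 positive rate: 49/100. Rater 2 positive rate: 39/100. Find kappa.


P_o = 66/100 = 0.66
P_e = (49*39 + 51*61) / 10000 = 0.5022
kappa = (P_o - P_e) / (1 - P_e)
kappa = (0.66 - 0.5022) / (1 - 0.5022)
kappa = 0.317

0.317


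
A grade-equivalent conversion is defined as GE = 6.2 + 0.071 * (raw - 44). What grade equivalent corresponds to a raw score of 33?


raw - median = 33 - 44 = -11
slope * diff = 0.071 * -11 = -0.781
GE = 6.2 + -0.781
GE = 5.419

5.419


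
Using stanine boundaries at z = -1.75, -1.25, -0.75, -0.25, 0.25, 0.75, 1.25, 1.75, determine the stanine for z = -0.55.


Stanine boundaries: [-1.75, -1.25, -0.75, -0.25, 0.25, 0.75, 1.25, 1.75]
z = -0.55
Check each boundary:
  z >= -1.75 -> could be stanine 2
  z >= -1.25 -> could be stanine 3
  z >= -0.75 -> could be stanine 4
  z < -0.25
  z < 0.25
  z < 0.75
  z < 1.25
  z < 1.75
Highest qualifying boundary gives stanine = 4

4


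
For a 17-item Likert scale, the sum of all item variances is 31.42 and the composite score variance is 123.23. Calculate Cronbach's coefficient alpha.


alpha = (k/(k-1)) * (1 - sum(si^2)/s_total^2)
= (17/16) * (1 - 31.42/123.23)
alpha = 0.7916

0.7916


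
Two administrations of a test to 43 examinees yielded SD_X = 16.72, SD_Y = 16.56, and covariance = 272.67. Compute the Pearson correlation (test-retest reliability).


r = cov(X,Y) / (SD_X * SD_Y)
r = 272.67 / (16.72 * 16.56)
r = 272.67 / 276.8832
r = 0.9848

0.9848


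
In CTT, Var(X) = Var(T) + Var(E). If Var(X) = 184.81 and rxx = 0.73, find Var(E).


var_true = rxx * var_obs = 0.73 * 184.81 = 134.9113
var_error = var_obs - var_true
var_error = 184.81 - 134.9113
var_error = 49.8987

49.8987


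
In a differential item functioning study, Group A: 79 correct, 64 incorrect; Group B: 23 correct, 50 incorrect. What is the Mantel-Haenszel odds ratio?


Odds_A = 79/64 = 1.2344
Odds_B = 23/50 = 0.46
OR = Odds_A / Odds_B = 1.2344 / 0.46
Exactly, OR = (79 * 50) / (64 * 23) = 3950 / 1472
OR = 2.6834

2.6834


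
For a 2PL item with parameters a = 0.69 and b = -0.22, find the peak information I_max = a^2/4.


For 2PL, max info at theta = b = -0.22
I_max = a^2 / 4 = 0.69^2 / 4
= 0.4761 / 4
I_max = 0.119

0.119


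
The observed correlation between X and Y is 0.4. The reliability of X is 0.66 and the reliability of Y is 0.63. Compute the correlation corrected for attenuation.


r_corrected = rxy / sqrt(rxx * ryy)
= 0.4 / sqrt(0.66 * 0.63)
= 0.4 / sqrt(0.4158)
= 0.4 / 0.644826
r_corrected = 0.6203

0.6203


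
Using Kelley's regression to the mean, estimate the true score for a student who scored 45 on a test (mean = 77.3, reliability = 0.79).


T_est = rxx * X + (1 - rxx) * mean
T_est = 0.79 * 45 + 0.21 * 77.3
T_est = 35.55 + 16.233
T_est = 51.783

51.783


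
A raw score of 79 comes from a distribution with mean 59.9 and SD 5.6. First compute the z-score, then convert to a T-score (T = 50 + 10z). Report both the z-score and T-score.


z = (X - mean) / SD = (79 - 59.9) / 5.6
z = 19.1 / 5.6
z = 3.4107
T-score = T = 50 + 10z
Carry z at full precision (z = 19.1 / 5.6) into the conversion:
T-score = 50 + 10 * (19.1 / 5.6) = 50 + 191 / 5.6
T-score = 50 + 34.1071
T-score = 84.1071

84.1071


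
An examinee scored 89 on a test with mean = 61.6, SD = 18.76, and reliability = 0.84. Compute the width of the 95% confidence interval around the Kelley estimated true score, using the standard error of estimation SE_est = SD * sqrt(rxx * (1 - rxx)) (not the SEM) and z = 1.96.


True score estimate = 0.84*89 + 0.16*61.6 = 84.616
SE_est = SD * sqrt(rxx * (1 - rxx)) = 18.76 * sqrt(0.84 * 0.16) = 18.76 * sqrt(0.1344) = 6.87753
CI = T_est +/- z * SE_est, so width = 2 * z * SE_est = 2 * 1.96 * 6.87753
Width = 26.9599

26.9599


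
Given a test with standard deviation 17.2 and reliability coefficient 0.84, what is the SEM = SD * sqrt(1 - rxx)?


SEM = SD * sqrt(1 - rxx)
SEM = 17.2 * sqrt(1 - 0.84)
SEM = 17.2 * sqrt(0.16) = 17.2 * 0.4
SEM = 6.88

6.88


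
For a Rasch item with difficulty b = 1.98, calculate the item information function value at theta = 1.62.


P = 1/(1+exp(-(1.62-1.98))) = 0.411
I = P*(1-P) = 0.411 * 0.589
I = 0.2421

0.2421


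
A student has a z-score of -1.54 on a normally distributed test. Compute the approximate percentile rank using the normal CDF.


CDF(z) = 0.5 * (1 + erf(z/sqrt(2)))
erf(-1.0889) = -0.8764
CDF = 0.0618
Percentile rank = 0.0618 * 100 = 6.18

6.18


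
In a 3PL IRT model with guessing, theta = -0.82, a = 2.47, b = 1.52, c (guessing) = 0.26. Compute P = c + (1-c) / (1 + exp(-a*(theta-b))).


logit = 2.47*(-0.82 - 1.52) = -5.7798
P* = 1/(1 + exp(--5.7798)) = 0.0031
P = 0.26 + (1 - 0.26) * 0.0031
P = 0.2623

0.2623


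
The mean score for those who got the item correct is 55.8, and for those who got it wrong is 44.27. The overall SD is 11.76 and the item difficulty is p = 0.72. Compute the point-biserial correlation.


q = 1 - p = 0.28
rpb = ((M1 - M0) / SD) * sqrt(p * q)
rpb = ((55.8 - 44.27) / 11.76) * sqrt(0.72 * 0.28)
rpb = 0.4402

0.4402


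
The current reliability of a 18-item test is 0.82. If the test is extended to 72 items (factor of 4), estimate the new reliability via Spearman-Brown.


r_new = (n * rxx) / (1 + (n-1) * rxx)
r_new = (4 * 0.82) / (1 + 3 * 0.82)
r_new = 3.28 / 3.46
r_new = 0.948

0.948


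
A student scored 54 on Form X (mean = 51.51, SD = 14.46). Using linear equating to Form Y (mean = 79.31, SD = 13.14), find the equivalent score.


slope = SD_Y / SD_X = 13.14 / 14.46 ~ 0.9087
intercept = mean_Y - slope * mean_X = 79.31 - (13.14 / 14.46) * 51.51 ~ 32.5022
Y = slope * X + intercept. To avoid rounding drift from the rounded slope/intercept, evaluate the equivalent form Y = mean_Y + SD_Y * (X - mean_X) / SD_X at full precision:
Y = 79.31 + 13.14 * (54 - 51.51) / 14.46
Y = 79.31 + 13.14 * 2.49 / 14.46
Y = 79.31 + 32.7186 / 14.46
Y = 79.31 + 2.2627
Y = 81.5727

81.5727


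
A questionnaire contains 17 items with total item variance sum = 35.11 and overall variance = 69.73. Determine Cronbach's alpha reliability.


alpha = (k/(k-1)) * (1 - sum(si^2)/s_total^2)
= (17/16) * (1 - 35.11/69.73)
alpha = 0.5275

0.5275


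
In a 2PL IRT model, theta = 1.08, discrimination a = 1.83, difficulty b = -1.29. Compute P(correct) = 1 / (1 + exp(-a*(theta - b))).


a*(theta - b) = 1.83 * (1.08 - -1.29) = 4.3371
exp(-4.3371) = 0.0131
P = 1 / (1 + 0.0131)
P = 0.9871

0.9871


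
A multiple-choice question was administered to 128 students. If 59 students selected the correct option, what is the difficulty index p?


Item difficulty p = number correct / total examinees
p = 59 / 128
p = 0.4609

0.4609


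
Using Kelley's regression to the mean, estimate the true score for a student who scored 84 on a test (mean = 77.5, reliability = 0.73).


T_est = rxx * X + (1 - rxx) * mean
T_est = 0.73 * 84 + 0.27 * 77.5
T_est = 61.32 + 20.925
T_est = 82.245

82.245


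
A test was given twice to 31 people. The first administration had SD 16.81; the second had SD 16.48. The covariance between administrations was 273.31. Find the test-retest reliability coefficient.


r = cov(X,Y) / (SD_X * SD_Y)
r = 273.31 / (16.81 * 16.48)
r = 273.31 / 277.0288
r = 0.9866

0.9866


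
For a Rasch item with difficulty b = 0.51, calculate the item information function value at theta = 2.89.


P = 1/(1+exp(-(2.89-0.51))) = 0.9153
I = P*(1-P) = 0.9153 * 0.0847
I = 0.0775

0.0775


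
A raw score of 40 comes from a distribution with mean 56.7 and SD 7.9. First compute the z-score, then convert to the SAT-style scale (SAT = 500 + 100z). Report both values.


z = (X - mean) / SD = (40 - 56.7) / 7.9
z = -16.7 / 7.9
z = -2.1139
SAT-scale = SAT = 500 + 100z
Carry z at full precision (z = -16.7 / 7.9) into the conversion:
SAT-scale = 500 + 100 * (-16.7 / 7.9) = 500 + -1670 / 7.9
SAT-scale = 500 + -211.3924
SAT-scale = 288.6076

288.6076


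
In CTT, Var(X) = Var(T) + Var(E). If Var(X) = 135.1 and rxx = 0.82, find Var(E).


var_true = rxx * var_obs = 0.82 * 135.1 = 110.782
var_error = var_obs - var_true
var_error = 135.1 - 110.782
var_error = 24.318

24.318


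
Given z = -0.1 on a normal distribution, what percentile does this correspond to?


CDF(z) = 0.5 * (1 + erf(z/sqrt(2)))
erf(-0.0707) = -0.0797
CDF = 0.4602
Percentile rank = 0.4602 * 100 = 46.02

46.02


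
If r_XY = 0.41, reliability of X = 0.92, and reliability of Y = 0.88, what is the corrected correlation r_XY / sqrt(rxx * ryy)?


r_corrected = rxy / sqrt(rxx * ryy)
= 0.41 / sqrt(0.92 * 0.88)
= 0.41 / sqrt(0.8096)
= 0.41 / 0.899778
r_corrected = 0.4557

0.4557


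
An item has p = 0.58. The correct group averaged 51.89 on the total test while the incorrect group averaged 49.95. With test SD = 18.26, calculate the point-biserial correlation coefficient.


q = 1 - p = 0.42
rpb = ((M1 - M0) / SD) * sqrt(p * q)
rpb = ((51.89 - 49.95) / 18.26) * sqrt(0.58 * 0.42)
rpb = 0.0524

0.0524


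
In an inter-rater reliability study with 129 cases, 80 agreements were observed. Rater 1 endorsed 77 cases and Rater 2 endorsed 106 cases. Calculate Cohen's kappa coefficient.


P_o = 80/129 = 0.620155
P_e = (77*106 + 52*23) / 16641 = 0.562346
kappa = (P_o - P_e) / (1 - P_e)
kappa = (0.620155 - 0.562346) / (1 - 0.562346)
kappa = 0.1321

0.1321


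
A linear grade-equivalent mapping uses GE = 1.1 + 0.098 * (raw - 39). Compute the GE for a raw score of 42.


raw - median = 42 - 39 = 3
slope * diff = 0.098 * 3 = 0.294
GE = 1.1 + 0.294
GE = 1.394

1.394


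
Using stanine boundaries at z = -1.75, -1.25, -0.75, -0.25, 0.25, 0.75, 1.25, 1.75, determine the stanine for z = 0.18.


Stanine boundaries: [-1.75, -1.25, -0.75, -0.25, 0.25, 0.75, 1.25, 1.75]
z = 0.18
Check each boundary:
  z >= -1.75 -> could be stanine 2
  z >= -1.25 -> could be stanine 3
  z >= -0.75 -> could be stanine 4
  z >= -0.25 -> could be stanine 5
  z < 0.25
  z < 0.75
  z < 1.25
  z < 1.75
Highest qualifying boundary gives stanine = 5

5


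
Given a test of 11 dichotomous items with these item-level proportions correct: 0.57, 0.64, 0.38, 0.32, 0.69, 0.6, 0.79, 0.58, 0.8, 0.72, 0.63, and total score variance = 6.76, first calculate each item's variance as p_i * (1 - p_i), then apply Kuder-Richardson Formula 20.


For each item, compute p_i * q_i:
  Item 1: 0.57 * 0.43 = 0.2451
  Item 2: 0.64 * 0.36 = 0.2304
  Item 3: 0.38 * 0.62 = 0.2356
  Item 4: 0.32 * 0.68 = 0.2176
  Item 5: 0.69 * 0.31 = 0.2139
  Item 6: 0.6 * 0.4 = 0.24
  Item 7: 0.79 * 0.21 = 0.1659
  Item 8: 0.58 * 0.42 = 0.2436
  Item 9: 0.8 * 0.2 = 0.16
  Item 10: 0.72 * 0.28 = 0.2016
  Item 11: 0.63 * 0.37 = 0.2331
Sum(p_i * q_i) = 0.2451 + 0.2304 + 0.2356 + 0.2176 + 0.2139 + 0.24 + 0.1659 + 0.2436 + 0.16 + 0.2016 + 0.2331 = 2.3868
KR-20 = (k/(k-1)) * (1 - Sum(p_i*q_i) / Var_total)
= (11/10) * (1 - 2.3868/6.76)
= 1.1 * 0.6469
KR-20 = 0.7116

0.7116


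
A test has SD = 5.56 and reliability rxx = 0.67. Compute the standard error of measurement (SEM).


SEM = SD * sqrt(1 - rxx)
SEM = 5.56 * sqrt(1 - 0.67)
SEM = 5.56 * sqrt(0.33) = 5.56 * 0.574456
SEM = 3.194

3.194


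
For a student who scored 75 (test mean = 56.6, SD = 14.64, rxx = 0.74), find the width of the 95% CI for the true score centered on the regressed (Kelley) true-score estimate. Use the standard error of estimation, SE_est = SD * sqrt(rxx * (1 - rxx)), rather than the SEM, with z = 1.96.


True score estimate = 0.74*75 + 0.26*56.6 = 70.216
SE_est = SD * sqrt(rxx * (1 - rxx)) = 14.64 * sqrt(0.74 * 0.26) = 14.64 * sqrt(0.1924) = 6.421605
CI = T_est +/- z * SE_est, so width = 2 * z * SE_est = 2 * 1.96 * 6.421605
Width = 25.1727

25.1727


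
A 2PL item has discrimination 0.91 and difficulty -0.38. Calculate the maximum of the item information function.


For 2PL, max info at theta = b = -0.38
I_max = a^2 / 4 = 0.91^2 / 4
= 0.8281 / 4
I_max = 0.207

0.207


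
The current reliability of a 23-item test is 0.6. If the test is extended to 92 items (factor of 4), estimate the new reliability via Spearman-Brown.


r_new = (n * rxx) / (1 + (n-1) * rxx)
r_new = (4 * 0.6) / (1 + 3 * 0.6)
r_new = 2.4 / 2.8
r_new = 0.8571

0.8571


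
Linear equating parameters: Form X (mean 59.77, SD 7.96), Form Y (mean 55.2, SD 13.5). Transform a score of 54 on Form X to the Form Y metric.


slope = SD_Y / SD_X = 13.5 / 7.96 ~ 1.696
intercept = mean_Y - slope * mean_X = 55.2 - (13.5 / 7.96) * 59.77 ~ -46.1687
Y = slope * X + intercept. To avoid rounding drift from the rounded slope/intercept, evaluate the equivalent form Y = mean_Y + SD_Y * (X - mean_X) / SD_X at full precision:
Y = 55.2 + 13.5 * (54 - 59.77) / 7.96
Y = 55.2 - 13.5 * 5.77 / 7.96
Y = 55.2 - 77.895 / 7.96
Y = 55.2 - 9.7858
Y = 45.4142

45.4142


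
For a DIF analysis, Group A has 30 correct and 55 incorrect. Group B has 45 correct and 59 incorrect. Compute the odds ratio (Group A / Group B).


Odds_A = 30/55 = 0.5455
Odds_B = 45/59 = 0.7627
OR = Odds_A / Odds_B = 0.5455 / 0.7627
Exactly, OR = (30 * 59) / (55 * 45) = 1770 / 2475
OR = 0.7152

0.7152


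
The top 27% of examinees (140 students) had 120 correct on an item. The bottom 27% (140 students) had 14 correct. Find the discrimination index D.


p_upper = 120/140 = 0.8571
p_lower = 14/140 = 0.1
D = 0.8571 - 0.1 = 0.7571

0.7571


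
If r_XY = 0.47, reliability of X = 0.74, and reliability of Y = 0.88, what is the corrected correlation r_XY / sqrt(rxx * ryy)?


r_corrected = rxy / sqrt(rxx * ryy)
= 0.47 / sqrt(0.74 * 0.88)
= 0.47 / sqrt(0.6512)
= 0.47 / 0.80697
r_corrected = 0.5824

0.5824


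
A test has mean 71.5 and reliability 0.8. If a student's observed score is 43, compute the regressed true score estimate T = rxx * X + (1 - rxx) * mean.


T_est = rxx * X + (1 - rxx) * mean
T_est = 0.8 * 43 + 0.2 * 71.5
T_est = 34.4 + 14.3
T_est = 48.7

48.7


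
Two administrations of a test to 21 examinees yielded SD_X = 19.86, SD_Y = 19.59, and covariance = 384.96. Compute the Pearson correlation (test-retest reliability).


r = cov(X,Y) / (SD_X * SD_Y)
r = 384.96 / (19.86 * 19.59)
r = 384.96 / 389.0574
r = 0.9895

0.9895


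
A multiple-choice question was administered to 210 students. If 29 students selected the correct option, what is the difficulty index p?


Item difficulty p = number correct / total examinees
p = 29 / 210
p = 0.1381

0.1381


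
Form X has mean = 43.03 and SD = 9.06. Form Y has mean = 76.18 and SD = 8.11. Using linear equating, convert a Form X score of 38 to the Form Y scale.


slope = SD_Y / SD_X = 8.11 / 9.06 ~ 0.8951
intercept = mean_Y - slope * mean_X = 76.18 - (8.11 / 9.06) * 43.03 ~ 37.662
Y = slope * X + intercept. To avoid rounding drift from the rounded slope/intercept, evaluate the equivalent form Y = mean_Y + SD_Y * (X - mean_X) / SD_X at full precision:
Y = 76.18 + 8.11 * (38 - 43.03) / 9.06
Y = 76.18 - 8.11 * 5.03 / 9.06
Y = 76.18 - 40.7933 / 9.06
Y = 76.18 - 4.5026
Y = 71.6774

71.6774


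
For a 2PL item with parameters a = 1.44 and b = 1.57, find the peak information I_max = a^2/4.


For 2PL, max info at theta = b = 1.57
I_max = a^2 / 4 = 1.44^2 / 4
= 2.0736 / 4
I_max = 0.5184

0.5184


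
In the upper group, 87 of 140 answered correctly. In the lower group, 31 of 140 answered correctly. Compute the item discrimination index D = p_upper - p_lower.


p_upper = 87/140 = 0.6214
p_lower = 31/140 = 0.2214
D = 0.6214 - 0.2214 = 0.4

0.4


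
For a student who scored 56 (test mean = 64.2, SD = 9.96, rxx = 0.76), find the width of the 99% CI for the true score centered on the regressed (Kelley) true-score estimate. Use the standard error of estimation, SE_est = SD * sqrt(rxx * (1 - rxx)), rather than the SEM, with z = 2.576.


True score estimate = 0.76*56 + 0.24*64.2 = 57.968
SE_est = SD * sqrt(rxx * (1 - rxx)) = 9.96 * sqrt(0.76 * 0.24) = 9.96 * sqrt(0.1824) = 4.253748
CI = T_est +/- z * SE_est, so width = 2 * z * SE_est = 2 * 2.576 * 4.253748
Width = 21.9153

21.9153


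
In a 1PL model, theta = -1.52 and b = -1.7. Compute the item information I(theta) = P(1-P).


P = 1/(1+exp(-(-1.52--1.7))) = 0.5449
I = P*(1-P) = 0.5449 * 0.4551
I = 0.248

0.248


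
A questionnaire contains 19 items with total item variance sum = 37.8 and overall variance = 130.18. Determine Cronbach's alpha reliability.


alpha = (k/(k-1)) * (1 - sum(si^2)/s_total^2)
= (19/18) * (1 - 37.8/130.18)
alpha = 0.7491

0.7491


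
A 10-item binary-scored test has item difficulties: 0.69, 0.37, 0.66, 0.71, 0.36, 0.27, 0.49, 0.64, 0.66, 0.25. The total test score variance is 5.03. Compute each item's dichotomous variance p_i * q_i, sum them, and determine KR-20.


For each item, compute p_i * q_i:
  Item 1: 0.69 * 0.31 = 0.2139
  Item 2: 0.37 * 0.63 = 0.2331
  Item 3: 0.66 * 0.34 = 0.2244
  Item 4: 0.71 * 0.29 = 0.2059
  Item 5: 0.36 * 0.64 = 0.2304
  Item 6: 0.27 * 0.73 = 0.1971
  Item 7: 0.49 * 0.51 = 0.2499
  Item 8: 0.64 * 0.36 = 0.2304
  Item 9: 0.66 * 0.34 = 0.2244
  Item 10: 0.25 * 0.75 = 0.1875
Sum(p_i * q_i) = 0.2139 + 0.2331 + 0.2244 + 0.2059 + 0.2304 + 0.1971 + 0.2499 + 0.2304 + 0.2244 + 0.1875 = 2.197
KR-20 = (k/(k-1)) * (1 - Sum(p_i*q_i) / Var_total)
= (10/9) * (1 - 2.197/5.03)
= 1.1111 * 0.5632
KR-20 = 0.6258

0.6258
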